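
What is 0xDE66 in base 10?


DE66 hex = 56934 decimal

56934


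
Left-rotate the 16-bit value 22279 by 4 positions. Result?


Rotate 0b101011100000111 left by 4 (16-bit) = 0b111000001110101 = 28789

28789


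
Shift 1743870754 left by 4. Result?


0b1100111111100010101101100100010 << 4 = 0b11001111111000101011011001000100000 = 27901932064

27901932064


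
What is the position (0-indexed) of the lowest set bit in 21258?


0b101001100001010. Lowest set bit at position 1

1


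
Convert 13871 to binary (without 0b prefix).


13871 = 11011000101111 in binary

11011000101111


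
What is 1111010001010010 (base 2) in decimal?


1111010001010010 in decimal = 62546

62546


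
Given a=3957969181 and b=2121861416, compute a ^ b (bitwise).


3957969181 ^ 2121861416 = 2509297717

2509297717


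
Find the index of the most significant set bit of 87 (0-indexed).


0b1010111. Highest set bit at position 6

6


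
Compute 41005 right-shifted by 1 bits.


0b1010000000101101 >> 1 = 0b101000000010110 = 20502

20502


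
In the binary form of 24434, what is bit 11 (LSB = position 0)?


0b101111101110010, position 11 = 1

1


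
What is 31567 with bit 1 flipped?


31567 ^ (1 << 1) = 31567 ^ 2 = 31565

31565


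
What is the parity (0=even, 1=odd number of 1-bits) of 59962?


0b1110101000111010 has 9 ones => parity 1

1


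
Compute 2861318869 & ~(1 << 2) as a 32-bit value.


2861318869 & ~(1 << 2) = 2861318865

2861318865


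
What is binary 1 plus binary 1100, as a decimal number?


1 + 1100 = 1101 = 13

13


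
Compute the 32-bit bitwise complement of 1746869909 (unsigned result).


~0b1101000000111110001111010010101 = 0b10010111111000001110000101101010 = 2548097386 (32-bit unsigned)

2548097386


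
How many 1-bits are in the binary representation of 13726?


0b11010110011110 has 9 set bits

9


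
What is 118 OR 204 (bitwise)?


0b1110110 | 0b11001100 = 0b11111110 = 254

254


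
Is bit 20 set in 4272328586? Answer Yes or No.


0b11111110101001101000111110001010, bit 20 = 0. No

No


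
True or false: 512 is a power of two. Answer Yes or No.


0b1000000000. Only one bit set => Yes

Yes


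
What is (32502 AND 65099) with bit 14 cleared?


Step 1: 32502 & 65099 = 32322
Step 2: 32322 & ~(1 << 14) = 15938

15938


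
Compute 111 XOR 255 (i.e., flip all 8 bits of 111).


111 ^ 255 = 144

144


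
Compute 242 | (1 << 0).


242 | (1 << 0) = 242 | 1 = 243

243


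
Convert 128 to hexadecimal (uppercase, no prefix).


128 = 80 hex

80


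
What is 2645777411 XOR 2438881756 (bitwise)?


0b10011101101100110101110000000011 ^ 0b10010001010111100110000111011100 = 0b1100111011010011110111011111 = 216874463

216874463


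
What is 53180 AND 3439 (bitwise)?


0b1100111110111100 & 0b110101101111 = 0b110100101100 = 3372

3372


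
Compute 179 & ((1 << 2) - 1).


179 & 3 = 3

3


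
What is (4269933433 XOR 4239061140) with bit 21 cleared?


Step 1: 4269933433 ^ 4239061140 = 36238317
Step 2: 36238317 & ~(1 << 21) = 34141165

34141165


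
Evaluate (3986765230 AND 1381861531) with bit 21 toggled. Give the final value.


Step 1: 3986765230 & 1381861531 = 1073807498
Step 2: 1073807498 ^ (1 << 21) = 1073807498 ^ 2097152 = 1075904650

1075904650


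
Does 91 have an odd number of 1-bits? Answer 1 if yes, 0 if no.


0b1011011 has 5 ones => parity 1

1


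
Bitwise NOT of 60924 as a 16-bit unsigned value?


~0b1110110111111100 = 0b1001000000011 = 4611 (16-bit unsigned)

4611


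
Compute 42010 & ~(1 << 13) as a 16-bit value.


42010 & ~(1 << 13) = 33818

33818


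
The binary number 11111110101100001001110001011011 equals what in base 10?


11111110101100001001110001011011 in decimal = 4272987227

4272987227


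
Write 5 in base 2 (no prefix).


5 = 101 in binary

101


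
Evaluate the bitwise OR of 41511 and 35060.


0b1010001000100111 | 0b1000100011110100 = 0b1010101011110111 = 43767

43767


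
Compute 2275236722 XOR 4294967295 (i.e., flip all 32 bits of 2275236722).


2275236722 ^ 4294967295 = 2019730573

2019730573


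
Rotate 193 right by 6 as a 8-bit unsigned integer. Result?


Rotate 0b11000001 right by 6 (8-bit) = 0b111 = 7

7


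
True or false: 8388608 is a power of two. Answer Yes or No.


0b100000000000000000000000. Only one bit set => Yes

Yes


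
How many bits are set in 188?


0b10111100 has 5 set bits

5


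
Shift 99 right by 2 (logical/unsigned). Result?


0b1100011 >> 2 = 0b11000 = 24

24


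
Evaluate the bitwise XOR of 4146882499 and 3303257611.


0b11110111001011000110011111000011 ^ 0b11000100111000111011011000001011 = 0b110011110011111101000111001000 = 869257672

869257672


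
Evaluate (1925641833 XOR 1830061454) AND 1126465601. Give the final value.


Step 1: 1925641833 ^ 1830061454 = 533885927
Step 2: 533885927 & 1126465601 = 50331713

50331713


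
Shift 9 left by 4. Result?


0b1001 << 4 = 0b10010000 = 144

144


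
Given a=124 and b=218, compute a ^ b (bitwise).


124 ^ 218 = 166

166


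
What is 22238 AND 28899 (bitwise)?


0b101011011011110 & 0b111000011100011 = 0b101000011000010 = 20674

20674


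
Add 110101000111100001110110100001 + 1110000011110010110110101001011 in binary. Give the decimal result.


110101000111100001110110100001 + 1110000011110010110110101001011 = 10100101100101111000101011101100 = 2778172140

2778172140


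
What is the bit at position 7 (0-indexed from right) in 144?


0b10010000, position 7 = 1

1


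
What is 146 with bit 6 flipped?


146 ^ (1 << 6) = 146 ^ 64 = 210

210


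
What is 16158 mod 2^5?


16158 & 31 = 30

30


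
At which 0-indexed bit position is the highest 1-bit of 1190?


0b10010100110. Highest set bit at position 10

10


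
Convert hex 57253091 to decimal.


57253091 hex = 1462055057 decimal

1462055057


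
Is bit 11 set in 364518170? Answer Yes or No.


0b10101101110100001101100011010, bit 11 = 1. Yes

Yes


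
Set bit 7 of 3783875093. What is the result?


3783875093 | (1 << 7) = 3783875093 | 128 = 3783875221

3783875221


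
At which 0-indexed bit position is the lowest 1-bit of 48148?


0b1011110000010100. Lowest set bit at position 2

2


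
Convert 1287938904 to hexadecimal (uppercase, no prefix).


1287938904 = 4CC46358 hex

4CC46358


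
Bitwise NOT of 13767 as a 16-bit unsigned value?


~0b11010111000111 = 0b1100101000111000 = 51768 (16-bit unsigned)

51768


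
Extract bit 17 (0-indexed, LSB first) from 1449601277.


0b1010110011001110010100011111101, position 17 = 1

1


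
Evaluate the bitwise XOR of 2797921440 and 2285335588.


0b10100110110001001110010010100000 ^ 0b10001000001101110111010000100100 = 0b101110111100111001000010000100 = 787714180

787714180


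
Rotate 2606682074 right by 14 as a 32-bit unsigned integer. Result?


Rotate 0b10011011010111101100111111011010 right by 14 (32-bit) = 0b111111011010100110110101111011 = 1063939451

1063939451


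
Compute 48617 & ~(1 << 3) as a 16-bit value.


48617 & ~(1 << 3) = 48609

48609


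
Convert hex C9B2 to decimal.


C9B2 hex = 51634 decimal

51634


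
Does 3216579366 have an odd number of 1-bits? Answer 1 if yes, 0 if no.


0b10111111101110010001101100100110 has 19 ones => parity 1

1


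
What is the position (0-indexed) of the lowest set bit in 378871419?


0b10110100101010001111001111011. Lowest set bit at position 0

0


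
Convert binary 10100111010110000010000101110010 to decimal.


10100111010110000010000101110010 in decimal = 2807570802

2807570802


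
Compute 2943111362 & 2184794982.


0b10101111011011000101000011000010 & 0b10000010001110010101001101100110 = 0b10000010001010000101000001000010 = 2183680066

2183680066


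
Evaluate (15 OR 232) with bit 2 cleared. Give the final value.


Step 1: 15 | 232 = 239
Step 2: 239 & ~(1 << 2) = 235

235


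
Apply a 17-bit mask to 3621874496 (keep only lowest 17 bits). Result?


3621874496 & 131071 = 92992

92992


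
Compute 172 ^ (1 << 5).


172 ^ (1 << 5) = 172 ^ 32 = 140

140


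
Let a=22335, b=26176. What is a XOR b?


22335 ^ 26176 = 12671

12671


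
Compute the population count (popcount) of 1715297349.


0b1100110001111010101110001000101 has 16 set bits

16


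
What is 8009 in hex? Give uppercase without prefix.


8009 = 1F49 hex

1F49


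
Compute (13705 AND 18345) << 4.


Step 1: 13705 & 18345 = 1417
Step 2: 1417 << 4 = 22672

22672


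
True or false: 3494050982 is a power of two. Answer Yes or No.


0b11010000010000101111110010100110. Multiple bits set => No

No


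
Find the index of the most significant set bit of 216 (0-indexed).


0b11011000. Highest set bit at position 7

7


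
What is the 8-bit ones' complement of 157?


157 ^ 255 = 98

98


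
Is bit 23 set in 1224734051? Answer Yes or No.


0b1001000111111111111010101100011, bit 23 = 1. Yes

Yes


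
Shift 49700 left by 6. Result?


0b1100001000100100 << 6 = 0b1100001000100100000000 = 3180800

3180800


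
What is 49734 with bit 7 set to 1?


49734 | (1 << 7) = 49734 | 128 = 49862

49862


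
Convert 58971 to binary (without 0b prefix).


58971 = 1110011001011011 in binary

1110011001011011


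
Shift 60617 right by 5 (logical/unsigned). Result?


0b1110110011001001 >> 5 = 0b11101100110 = 1894

1894


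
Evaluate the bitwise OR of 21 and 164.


0b10101 | 0b10100100 = 0b10110101 = 181

181


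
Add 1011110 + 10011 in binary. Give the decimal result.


1011110 + 10011 = 1110001 = 113

113


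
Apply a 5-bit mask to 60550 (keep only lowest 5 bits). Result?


60550 & 31 = 6

6


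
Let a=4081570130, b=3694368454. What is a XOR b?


4081570130 ^ 3694368454 = 796149652

796149652


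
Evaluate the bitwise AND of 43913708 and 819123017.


0b10100111100001000111101100 & 0b110000110100101101001101001001 = 0b100100100001000101001000 = 9572680

9572680


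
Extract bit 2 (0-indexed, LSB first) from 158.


0b10011110, position 2 = 1

1


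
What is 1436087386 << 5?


0b1010101100110001111010001011010 << 5 = 0b101010110011000111101000101101000000 = 45954796352

45954796352


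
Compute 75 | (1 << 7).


75 | (1 << 7) = 75 | 128 = 203

203


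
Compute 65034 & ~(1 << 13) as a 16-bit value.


65034 & ~(1 << 13) = 56842

56842


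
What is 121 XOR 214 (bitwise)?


0b1111001 ^ 0b11010110 = 0b10101111 = 175

175


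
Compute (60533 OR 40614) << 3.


Step 1: 60533 | 40614 = 65271
Step 2: 65271 << 3 = 522168

522168


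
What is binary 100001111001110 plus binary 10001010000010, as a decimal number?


100001111001110 + 10001010000010 = 110011001010000 = 26192

26192


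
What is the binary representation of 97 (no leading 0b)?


97 = 1100001 in binary

1100001


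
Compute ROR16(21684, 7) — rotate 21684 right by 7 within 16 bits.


Rotate 0b101010010110100 right by 7 (16-bit) = 0b110100010101001 = 26793

26793


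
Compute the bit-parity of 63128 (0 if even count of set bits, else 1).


0b1111011010011000 has 9 ones => parity 1

1


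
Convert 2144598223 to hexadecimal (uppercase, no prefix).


2144598223 = 7FD3F8CF hex

7FD3F8CF


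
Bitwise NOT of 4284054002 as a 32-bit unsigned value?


~0b11111111010110010111100111110010 = 0b101001101000011000001101 = 10913293 (32-bit unsigned)

10913293


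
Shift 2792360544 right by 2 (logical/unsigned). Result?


0b10100110011100000000101001100000 >> 2 = 0b101001100111000000001010011000 = 698090136

698090136


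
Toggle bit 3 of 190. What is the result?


190 ^ (1 << 3) = 190 ^ 8 = 182

182


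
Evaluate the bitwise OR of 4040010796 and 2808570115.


0b11110000110011011010110000101100 | 0b10100111011001110110000100000011 = 0b11110111111011111110110100101111 = 4159696175

4159696175


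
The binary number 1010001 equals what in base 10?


1010001 in decimal = 81

81


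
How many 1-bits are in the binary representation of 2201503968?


0b10000011001110000100100011100000 has 11 set bits

11


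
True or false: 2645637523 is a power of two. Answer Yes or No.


0b10011101101100010011100110010011. Multiple bits set => No

No


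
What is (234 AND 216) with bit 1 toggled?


Step 1: 234 & 216 = 200
Step 2: 200 ^ (1 << 1) = 200 ^ 2 = 202

202


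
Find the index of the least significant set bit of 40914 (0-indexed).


0b1001111111010010. Lowest set bit at position 1

1


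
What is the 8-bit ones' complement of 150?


150 ^ 255 = 105

105


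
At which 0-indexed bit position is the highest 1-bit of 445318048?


0b11010100010110000001110100000. Highest set bit at position 28

28


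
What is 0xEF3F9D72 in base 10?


EF3F9D72 hex = 4013923698 decimal

4013923698


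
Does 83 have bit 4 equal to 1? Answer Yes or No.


0b1010011, bit 4 = 1. Yes

Yes


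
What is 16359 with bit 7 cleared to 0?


16359 & ~(1 << 7) = 16231

16231


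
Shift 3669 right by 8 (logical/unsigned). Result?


0b111001010101 >> 8 = 0b1110 = 14

14


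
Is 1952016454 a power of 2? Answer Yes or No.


0b1110100010110010110100001000110. Multiple bits set => No

No


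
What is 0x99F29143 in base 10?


99F29143 hex = 2582810947 decimal

2582810947


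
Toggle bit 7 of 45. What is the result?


45 ^ (1 << 7) = 45 ^ 128 = 173

173


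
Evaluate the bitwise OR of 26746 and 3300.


0b110100001111010 | 0b110011100100 = 0b110110011111110 = 27902

27902


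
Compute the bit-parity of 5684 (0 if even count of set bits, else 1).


0b1011000110100 has 6 ones => parity 0

0


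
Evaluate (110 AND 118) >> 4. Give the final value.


Step 1: 110 & 118 = 102
Step 2: 102 >> 4 = 6

6


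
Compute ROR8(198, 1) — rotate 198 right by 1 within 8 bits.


Rotate 0b11000110 right by 1 (8-bit) = 0b1100011 = 99

99


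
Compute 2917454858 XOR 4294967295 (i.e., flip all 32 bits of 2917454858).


2917454858 ^ 4294967295 = 1377512437

1377512437


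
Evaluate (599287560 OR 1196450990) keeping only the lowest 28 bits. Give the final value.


Step 1: 599287560 | 1196450990 = 1744332718
Step 2: 1744332718 & 268435455 = 133719982

133719982


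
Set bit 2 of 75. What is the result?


75 | (1 << 2) = 75 | 4 = 79

79


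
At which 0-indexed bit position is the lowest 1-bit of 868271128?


0b110011110000001100010000011000. Lowest set bit at position 3

3


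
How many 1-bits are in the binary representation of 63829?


0b1111100101010101 has 10 set bits

10


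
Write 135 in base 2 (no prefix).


135 = 10000111 in binary

10000111


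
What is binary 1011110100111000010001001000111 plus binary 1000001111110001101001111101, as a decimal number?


1011110100111000010001001000111 + 1000001111110001101001111101 = 1100110110110110011110011000100 = 1725643972

1725643972


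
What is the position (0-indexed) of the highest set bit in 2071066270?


0b1111011011100011111011010011110. Highest set bit at position 30

30


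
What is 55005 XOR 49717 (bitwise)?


0b1101011011011101 ^ 0b1100001000110101 = 0b1010011101000 = 5352

5352


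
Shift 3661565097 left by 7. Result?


0b11011010001111110000110010101001 << 7 = 0b110110100011111100001100101010010000000 = 468680332416

468680332416


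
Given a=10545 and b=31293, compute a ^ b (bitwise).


10545 ^ 31293 = 21260

21260


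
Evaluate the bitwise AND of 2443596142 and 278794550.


0b10010001101001100101000101101110 & 0b10000100111100001000100110110 = 0b10000100001100001000100100110 = 277221670

277221670


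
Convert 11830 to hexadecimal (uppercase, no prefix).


11830 = 2E36 hex

2E36


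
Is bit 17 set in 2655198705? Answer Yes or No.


0b10011110010000110001110111110001, bit 17 = 1. Yes

Yes


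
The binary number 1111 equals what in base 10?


1111 in decimal = 15

15


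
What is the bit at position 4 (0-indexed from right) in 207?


0b11001111, position 4 = 0

0


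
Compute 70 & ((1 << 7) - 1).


70 & 127 = 70

70


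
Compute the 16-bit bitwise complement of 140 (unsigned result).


~0b10001100 = 0b1111111101110011 = 65395 (16-bit unsigned)

65395


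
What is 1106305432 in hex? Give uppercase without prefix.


1106305432 = 41F0E198 hex

41F0E198


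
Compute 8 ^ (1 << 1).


8 ^ (1 << 1) = 8 ^ 2 = 10

10


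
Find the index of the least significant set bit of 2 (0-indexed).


0b10. Lowest set bit at position 1

1


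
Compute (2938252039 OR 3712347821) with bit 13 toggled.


Step 1: 2938252039 | 3712347821 = 4285001647
Step 2: 4285001647 ^ (1 << 13) = 4285001647 ^ 8192 = 4284993455

4284993455


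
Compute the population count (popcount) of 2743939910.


0b10100011100011010011001101000110 has 15 set bits

15


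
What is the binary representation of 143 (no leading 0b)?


143 = 10001111 in binary

10001111


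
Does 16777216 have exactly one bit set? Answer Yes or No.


0b1000000000000000000000000. Only one bit set => Yes

Yes


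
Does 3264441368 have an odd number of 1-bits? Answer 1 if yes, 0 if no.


0b11000010100100110110110000011000 has 13 ones => parity 1

1


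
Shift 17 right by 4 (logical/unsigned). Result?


0b10001 >> 4 = 0b1 = 1

1


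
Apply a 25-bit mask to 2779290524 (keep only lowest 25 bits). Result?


2779290524 & 33554431 = 27827100

27827100


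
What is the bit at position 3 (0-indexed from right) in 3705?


0b111001111001, position 3 = 1

1


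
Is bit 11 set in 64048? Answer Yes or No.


0b1111101000110000, bit 11 = 1. Yes

Yes


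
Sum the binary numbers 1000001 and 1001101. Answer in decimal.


1000001 + 1001101 = 10001110 = 142

142


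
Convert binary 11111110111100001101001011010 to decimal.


11111110111100001101001011010 in decimal = 534649434

534649434


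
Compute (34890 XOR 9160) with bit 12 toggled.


Step 1: 34890 ^ 9160 = 43906
Step 2: 43906 ^ (1 << 12) = 43906 ^ 4096 = 48002

48002


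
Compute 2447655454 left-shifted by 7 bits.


0b10010001111001000100001000011110 << 7 = 0b100100011110010001000010000111100000000 = 313299898112

313299898112


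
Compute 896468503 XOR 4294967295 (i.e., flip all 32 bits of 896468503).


896468503 ^ 4294967295 = 3398498792

3398498792


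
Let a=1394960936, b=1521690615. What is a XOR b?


1394960936 ^ 1521690615 = 160845279

160845279


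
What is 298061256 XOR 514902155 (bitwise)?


0b10001110001000000110111001000 ^ 0b11110101100001100100010001011 = 0b1111011101001100010101000011 = 259310915

259310915


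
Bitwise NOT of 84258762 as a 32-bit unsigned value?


~0b101000001011010111111001010 = 0b11111010111110100101000000110101 = 4210708533 (32-bit unsigned)

4210708533


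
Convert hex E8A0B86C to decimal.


E8A0B86C hex = 3902847084 decimal

3902847084


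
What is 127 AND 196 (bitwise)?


0b1111111 & 0b11000100 = 0b1000100 = 68

68


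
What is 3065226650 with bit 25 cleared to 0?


3065226650 & ~(1 << 25) = 3031672218

3031672218


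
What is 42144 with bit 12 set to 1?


42144 | (1 << 12) = 42144 | 4096 = 46240

46240


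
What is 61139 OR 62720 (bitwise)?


0b1110111011010011 | 0b1111010100000000 = 0b1111111111010011 = 65491

65491


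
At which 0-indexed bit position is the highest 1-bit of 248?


0b11111000. Highest set bit at position 7

7


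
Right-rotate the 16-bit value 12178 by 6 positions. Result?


Rotate 0b10111110010010 right by 6 (16-bit) = 0b100100010111110 = 18622

18622


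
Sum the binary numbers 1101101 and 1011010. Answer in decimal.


1101101 + 1011010 = 11000111 = 199

199


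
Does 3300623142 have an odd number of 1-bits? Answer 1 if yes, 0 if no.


0b11000100101110111000001100100110 has 15 ones => parity 1

1


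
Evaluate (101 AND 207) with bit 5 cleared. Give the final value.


Step 1: 101 & 207 = 69
Step 2: 69 & ~(1 << 5) = 69

69


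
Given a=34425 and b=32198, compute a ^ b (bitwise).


34425 ^ 32198 = 64447

64447


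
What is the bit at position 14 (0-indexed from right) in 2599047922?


0b10011010111010100101001011110010, position 14 = 1

1


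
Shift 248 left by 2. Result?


0b11111000 << 2 = 0b1111100000 = 992

992


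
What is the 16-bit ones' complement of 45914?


45914 ^ 65535 = 19621

19621


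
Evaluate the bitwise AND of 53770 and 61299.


0b1101001000001010 & 0b1110111101110011 = 0b1100001000000010 = 49666

49666


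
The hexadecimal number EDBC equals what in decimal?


EDBC hex = 60860 decimal

60860


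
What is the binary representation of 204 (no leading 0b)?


204 = 11001100 in binary

11001100


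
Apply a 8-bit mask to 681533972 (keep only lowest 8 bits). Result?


681533972 & 255 = 20

20


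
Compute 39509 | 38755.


0b1001101001010101 | 0b1001011101100011 = 0b1001111101110111 = 40823

40823


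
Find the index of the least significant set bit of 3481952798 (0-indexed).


0b11001111100010100110001000011110. Lowest set bit at position 1

1


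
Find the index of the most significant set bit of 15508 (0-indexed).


0b11110010010100. Highest set bit at position 13

13


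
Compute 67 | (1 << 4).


67 | (1 << 4) = 67 | 16 = 83

83


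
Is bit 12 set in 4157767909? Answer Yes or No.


0b11110111110100101000000011100101, bit 12 = 0. No

No


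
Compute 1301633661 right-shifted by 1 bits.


0b1001101100101010101101001111101 >> 1 = 0b100110110010101010110100111110 = 650816830

650816830


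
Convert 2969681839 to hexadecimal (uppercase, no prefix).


2969681839 = B101BFAF hex

B101BFAF


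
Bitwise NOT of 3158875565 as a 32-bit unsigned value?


~0b10111100010010001001110110101101 = 0b1000011101101110110001001010010 = 1136091730 (32-bit unsigned)

1136091730


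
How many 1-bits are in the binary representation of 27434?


0b110101100101010 has 8 set bits

8


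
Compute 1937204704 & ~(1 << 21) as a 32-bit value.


1937204704 & ~(1 << 21) = 1935107552

1935107552


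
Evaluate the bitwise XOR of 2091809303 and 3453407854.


0b1111100101011100111101000010111 ^ 0b11001101110101101101001001101110 = 0b10110001011110001010100001111001 = 2977474681

2977474681


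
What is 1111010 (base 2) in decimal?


1111010 in decimal = 122

122


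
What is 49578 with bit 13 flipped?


49578 ^ (1 << 13) = 49578 ^ 8192 = 57770

57770


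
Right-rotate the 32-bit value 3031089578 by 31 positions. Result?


Rotate 0b10110100101010101100000110101010 right by 31 (32-bit) = 0b1101001010101011000001101010101 = 1767211861

1767211861


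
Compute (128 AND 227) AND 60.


Step 1: 128 & 227 = 128
Step 2: 128 & 60 = 0

0


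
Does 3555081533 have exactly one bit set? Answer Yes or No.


0b11010011111001100011110100111101. Multiple bits set => No

No


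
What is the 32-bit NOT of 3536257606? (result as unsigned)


~0b11010010110001110000001001000110 = 0b101101001110001111110110111001 = 758709689 (32-bit unsigned)

758709689


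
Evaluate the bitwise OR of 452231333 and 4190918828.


0b11010111101001000000010100101 | 0b11111001110011000101100010101100 = 0b11111011111111001101100010101101 = 4227651757

4227651757


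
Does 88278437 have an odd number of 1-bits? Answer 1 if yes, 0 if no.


0b101010000110000010110100101 has 11 ones => parity 1

1


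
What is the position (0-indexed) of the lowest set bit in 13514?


0b11010011001010. Lowest set bit at position 1

1


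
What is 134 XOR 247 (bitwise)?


0b10000110 ^ 0b11110111 = 0b1110001 = 113

113


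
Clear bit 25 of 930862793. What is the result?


930862793 & ~(1 << 25) = 897308361

897308361


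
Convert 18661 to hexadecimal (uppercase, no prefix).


18661 = 48E5 hex

48E5


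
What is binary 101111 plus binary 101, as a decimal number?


101111 + 101 = 110100 = 52

52


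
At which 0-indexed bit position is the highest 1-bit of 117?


0b1110101. Highest set bit at position 6

6


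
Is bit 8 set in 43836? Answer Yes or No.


0b1010101100111100, bit 8 = 1. Yes

Yes


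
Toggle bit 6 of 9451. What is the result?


9451 ^ (1 << 6) = 9451 ^ 64 = 9387

9387


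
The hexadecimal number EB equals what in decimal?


EB hex = 235 decimal

235


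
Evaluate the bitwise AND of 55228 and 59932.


0b1101011110111100 & 0b1110101000011100 = 0b1100001000011100 = 49692

49692


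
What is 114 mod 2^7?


114 & 127 = 114

114


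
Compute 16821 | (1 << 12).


16821 | (1 << 12) = 16821 | 4096 = 20917

20917


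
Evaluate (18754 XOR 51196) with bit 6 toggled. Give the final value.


Step 1: 18754 ^ 51196 = 36542
Step 2: 36542 ^ (1 << 6) = 36542 ^ 64 = 36606

36606


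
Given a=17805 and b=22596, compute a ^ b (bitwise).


17805 ^ 22596 = 7625

7625


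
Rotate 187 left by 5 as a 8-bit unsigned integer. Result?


Rotate 0b10111011 left by 5 (8-bit) = 0b1110111 = 119

119


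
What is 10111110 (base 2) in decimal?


10111110 in decimal = 190

190


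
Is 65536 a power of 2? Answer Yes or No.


0b10000000000000000. Only one bit set => Yes

Yes


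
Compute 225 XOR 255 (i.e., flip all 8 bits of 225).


225 ^ 255 = 30

30


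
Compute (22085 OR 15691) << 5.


Step 1: 22085 | 15691 = 32591
Step 2: 32591 << 5 = 1042912

1042912


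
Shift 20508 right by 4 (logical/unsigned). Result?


0b101000000011100 >> 4 = 0b10100000001 = 1281

1281


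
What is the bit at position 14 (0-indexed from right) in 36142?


0b1000110100101110, position 14 = 0

0


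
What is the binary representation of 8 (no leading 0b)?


8 = 1000 in binary

1000


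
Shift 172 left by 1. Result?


0b10101100 << 1 = 0b101011000 = 344

344


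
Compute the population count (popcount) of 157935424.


0b1001011010011110011101000000 has 13 set bits

13


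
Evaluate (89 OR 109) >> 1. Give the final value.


Step 1: 89 | 109 = 125
Step 2: 125 >> 1 = 62

62


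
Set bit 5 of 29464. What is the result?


29464 | (1 << 5) = 29464 | 32 = 29496

29496


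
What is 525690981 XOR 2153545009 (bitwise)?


0b11111010101010110100001100101 ^ 0b10000000010111000111110100110001 = 0b10011111000010010001010101010100 = 2668172628

2668172628


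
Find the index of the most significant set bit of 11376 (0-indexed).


0b10110001110000. Highest set bit at position 13

13


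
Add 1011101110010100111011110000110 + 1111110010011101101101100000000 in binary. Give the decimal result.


1011101110010100111011110000110 + 1111110010011101101101100000000 = 11011100000110010101001010000110 = 3692647046

3692647046


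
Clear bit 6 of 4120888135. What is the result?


4120888135 & ~(1 << 6) = 4120888071

4120888071


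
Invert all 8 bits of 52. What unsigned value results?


52 ^ 255 = 203

203


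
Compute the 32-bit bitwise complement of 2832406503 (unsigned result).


~0b10101000110100110001011111100111 = 0b1010111001011001110100000011000 = 1462560792 (32-bit unsigned)

1462560792


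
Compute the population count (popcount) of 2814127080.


0b10100111101111000010101111101000 has 18 set bits

18


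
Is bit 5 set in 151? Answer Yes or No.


0b10010111, bit 5 = 0. No

No


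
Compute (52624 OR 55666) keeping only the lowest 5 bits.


Step 1: 52624 | 55666 = 56818
Step 2: 56818 & 31 = 18

18


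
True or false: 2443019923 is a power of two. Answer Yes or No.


0b10010001100111011000011010010011. Multiple bits set => No

No


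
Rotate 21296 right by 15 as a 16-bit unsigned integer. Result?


Rotate 0b101001100110000 right by 15 (16-bit) = 0b1010011001100000 = 42592

42592


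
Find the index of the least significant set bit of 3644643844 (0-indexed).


0b11011001001111001101101000000100. Lowest set bit at position 2

2


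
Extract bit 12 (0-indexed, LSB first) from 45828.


0b1011001100000100, position 12 = 1

1


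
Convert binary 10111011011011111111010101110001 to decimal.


10111011011011111111010101110001 in decimal = 3144676721

3144676721


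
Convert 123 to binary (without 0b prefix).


123 = 1111011 in binary

1111011


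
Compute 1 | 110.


0b1 | 0b1101110 = 0b1101111 = 111

111


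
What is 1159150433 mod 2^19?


1159150433 & 524287 = 473953

473953


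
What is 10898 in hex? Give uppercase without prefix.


10898 = 2A92 hex

2A92


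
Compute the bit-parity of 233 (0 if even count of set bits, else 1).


0b11101001 has 5 ones => parity 1

1


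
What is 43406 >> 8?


0b1010100110001110 >> 8 = 0b10101001 = 169

169


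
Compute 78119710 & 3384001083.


0b100101010000000001100011110 & 0b11001001101100111100001000111011 = 0b101000000000001000011010 = 10486298

10486298


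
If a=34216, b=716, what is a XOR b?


34216 ^ 716 = 34660

34660


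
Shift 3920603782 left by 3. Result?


0b11101001101011111010101010000110 << 3 = 0b11101001101011111010101010000110000 = 31364830256

31364830256


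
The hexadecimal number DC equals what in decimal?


DC hex = 220 decimal

220


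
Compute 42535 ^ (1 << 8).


42535 ^ (1 << 8) = 42535 ^ 256 = 42791

42791


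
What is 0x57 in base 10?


57 hex = 87 decimal

87


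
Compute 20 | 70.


0b10100 | 0b1000110 = 0b1010110 = 86

86


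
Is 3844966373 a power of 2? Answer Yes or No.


0b11100101001011011000011111100101. Multiple bits set => No

No


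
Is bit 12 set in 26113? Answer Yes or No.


0b110011000000001, bit 12 = 0. No

No


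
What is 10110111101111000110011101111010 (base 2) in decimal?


10110111101111000110011101111010 in decimal = 3082577786

3082577786


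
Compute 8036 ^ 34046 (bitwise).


0b1111101100100 ^ 0b1000010011111110 = 0b1001101110011010 = 39834

39834


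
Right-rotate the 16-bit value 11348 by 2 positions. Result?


Rotate 0b10110001010100 right by 2 (16-bit) = 0b101100010101 = 2837

2837


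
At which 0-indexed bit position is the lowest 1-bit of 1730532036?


0b1100111001001011101001011000100. Lowest set bit at position 2

2


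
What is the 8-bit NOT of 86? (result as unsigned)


~0b1010110 = 0b10101001 = 169 (8-bit unsigned)

169


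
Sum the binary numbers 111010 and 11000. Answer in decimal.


111010 + 11000 = 1010010 = 82

82


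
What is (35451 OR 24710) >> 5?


Step 1: 35451 | 24710 = 60159
Step 2: 60159 >> 5 = 1879

1879


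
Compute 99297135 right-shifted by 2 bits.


0b101111010110010011101101111 >> 2 = 0b1011110101100100111011011 = 24824283

24824283


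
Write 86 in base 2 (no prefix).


86 = 1010110 in binary

1010110


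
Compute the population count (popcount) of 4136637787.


0b11110110100100000001010101011011 has 16 set bits

16


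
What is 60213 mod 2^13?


60213 & 8191 = 2869

2869


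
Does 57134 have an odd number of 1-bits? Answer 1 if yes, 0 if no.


0b1101111100101110 has 11 ones => parity 1

1


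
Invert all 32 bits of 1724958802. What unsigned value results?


1724958802 ^ 4294967295 = 2570008493

2570008493


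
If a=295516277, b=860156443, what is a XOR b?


295516277 ^ 860156443 = 584698478

584698478


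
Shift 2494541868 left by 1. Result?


0b10010100101011111011000000101100 << 1 = 0b100101001010111110110000001011000 = 4989083736

4989083736


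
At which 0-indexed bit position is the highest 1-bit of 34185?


0b1000010110001001. Highest set bit at position 15

15


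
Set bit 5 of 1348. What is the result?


1348 | (1 << 5) = 1348 | 32 = 1380

1380


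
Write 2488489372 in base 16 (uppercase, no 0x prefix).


2488489372 = 9453559C hex

9453559C


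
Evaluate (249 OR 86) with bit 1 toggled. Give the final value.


Step 1: 249 | 86 = 255
Step 2: 255 ^ (1 << 1) = 255 ^ 2 = 253

253


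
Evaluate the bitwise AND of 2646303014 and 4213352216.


0b10011101101110110110000100100110 & 0b11111011001000101010011100011000 = 0b10011001001000100010000100000000 = 2569150720

2569150720


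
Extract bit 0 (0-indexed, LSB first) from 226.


0b11100010, position 0 = 0

0


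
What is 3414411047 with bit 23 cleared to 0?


3414411047 & ~(1 << 23) = 3406022439

3406022439


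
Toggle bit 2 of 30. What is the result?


30 ^ (1 << 2) = 30 ^ 4 = 26

26


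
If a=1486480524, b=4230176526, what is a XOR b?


1486480524 ^ 4230176526 = 2763701122

2763701122


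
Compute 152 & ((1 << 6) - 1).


152 & 63 = 24

24


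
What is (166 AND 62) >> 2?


Step 1: 166 & 62 = 38
Step 2: 38 >> 2 = 9

9


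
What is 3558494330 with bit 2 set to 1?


3558494330 | (1 << 2) = 3558494330 | 4 = 3558494334

3558494334


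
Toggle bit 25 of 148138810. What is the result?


148138810 ^ (1 << 25) = 148138810 ^ 33554432 = 181693242

181693242


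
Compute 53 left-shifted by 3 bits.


0b110101 << 3 = 0b110101000 = 424

424


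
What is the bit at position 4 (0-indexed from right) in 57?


0b111001, position 4 = 1

1


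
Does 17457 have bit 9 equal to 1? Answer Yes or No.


0b100010000110001, bit 9 = 0. No

No


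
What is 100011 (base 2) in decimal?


100011 in decimal = 35

35


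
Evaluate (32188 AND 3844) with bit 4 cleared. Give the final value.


Step 1: 32188 & 3844 = 3332
Step 2: 3332 & ~(1 << 4) = 3332

3332


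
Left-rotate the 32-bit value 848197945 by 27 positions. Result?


Rotate 0b110010100011100111100100111001 left by 27 (32-bit) = 0b11001001100101000111001111001001 = 3381949385

3381949385


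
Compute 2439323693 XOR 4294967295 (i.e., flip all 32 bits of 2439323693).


2439323693 ^ 4294967295 = 1855643602

1855643602


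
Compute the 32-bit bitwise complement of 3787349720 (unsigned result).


~0b11100001101111100101111011011000 = 0b11110010000011010000100100111 = 507617575 (32-bit unsigned)

507617575


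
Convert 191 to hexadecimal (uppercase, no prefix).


191 = BF hex

BF


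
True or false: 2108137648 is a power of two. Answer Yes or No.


0b1111101101001111010000010110000. Multiple bits set => No

No


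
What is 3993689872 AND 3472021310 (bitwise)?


0b11101110000010101101111100010000 & 0b11001110111100101101011100111110 = 0b11001110000000101101011100010000 = 3456292624

3456292624


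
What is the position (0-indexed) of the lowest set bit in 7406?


0b1110011101110. Lowest set bit at position 1

1


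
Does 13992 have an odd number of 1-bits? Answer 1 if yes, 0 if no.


0b11011010101000 has 7 ones => parity 1

1


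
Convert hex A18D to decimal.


A18D hex = 41357 decimal

41357


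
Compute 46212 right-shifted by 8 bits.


0b1011010010000100 >> 8 = 0b10110100 = 180

180


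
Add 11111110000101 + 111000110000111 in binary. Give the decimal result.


11111110000101 + 111000110000111 = 1011000100001100 = 45324

45324


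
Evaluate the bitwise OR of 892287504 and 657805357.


0b110101001011110011101000010000 | 0b100111001101010101000000101101 = 0b110111001111110111101000111101 = 926906941

926906941


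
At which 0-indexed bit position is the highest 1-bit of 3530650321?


0b11010010011100010111001011010001. Highest set bit at position 31

31


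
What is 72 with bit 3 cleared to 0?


72 & ~(1 << 3) = 64

64


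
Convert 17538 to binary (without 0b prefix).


17538 = 100010010000010 in binary

100010010000010


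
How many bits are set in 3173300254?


0b10111101001001001011100000011110 has 16 set bits

16


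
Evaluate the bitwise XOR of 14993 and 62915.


0b11101010010001 ^ 0b1111010111000011 = 0b1100111101010010 = 53074

53074


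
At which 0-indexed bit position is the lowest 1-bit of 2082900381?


0b1111100001001101000100110011101. Lowest set bit at position 0

0


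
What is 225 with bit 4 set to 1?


225 | (1 << 4) = 225 | 16 = 241

241


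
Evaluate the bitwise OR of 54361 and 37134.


0b1101010001011001 | 0b1001000100001110 = 0b1101010101011111 = 54623

54623


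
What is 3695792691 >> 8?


0b11011100010010010101001000110011 >> 8 = 0b110111000100100101010010 = 14436690

14436690


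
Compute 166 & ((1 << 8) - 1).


166 & 255 = 166

166


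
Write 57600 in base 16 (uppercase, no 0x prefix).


57600 = E100 hex

E100


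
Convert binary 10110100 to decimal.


10110100 in decimal = 180

180


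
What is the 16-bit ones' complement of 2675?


2675 ^ 65535 = 62860

62860


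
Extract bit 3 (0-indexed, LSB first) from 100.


0b1100100, position 3 = 0

0


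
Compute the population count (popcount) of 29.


0b11101 has 4 set bits

4


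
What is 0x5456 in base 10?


5456 hex = 21590 decimal

21590


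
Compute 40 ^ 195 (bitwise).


0b101000 ^ 0b11000011 = 0b11101011 = 235

235


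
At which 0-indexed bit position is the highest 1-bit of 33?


0b100001. Highest set bit at position 5

5


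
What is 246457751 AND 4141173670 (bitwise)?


0b1110101100001010010110010111 & 0b11110110110101010100101110100110 = 0b110100100000000000110000110 = 110100870

110100870


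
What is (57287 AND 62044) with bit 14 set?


Step 1: 57287 & 62044 = 53828
Step 2: 53828 | (1 << 14) = 53828 | 16384 = 53828

53828


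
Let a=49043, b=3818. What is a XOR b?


49043 ^ 3818 = 45433

45433


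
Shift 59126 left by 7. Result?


0b1110011011110110 << 7 = 0b11100110111101100000000 = 7568128

7568128


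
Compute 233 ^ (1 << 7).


233 ^ (1 << 7) = 233 ^ 128 = 105

105


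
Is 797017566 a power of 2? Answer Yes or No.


0b101111100000011000010111011110. Multiple bits set => No

No


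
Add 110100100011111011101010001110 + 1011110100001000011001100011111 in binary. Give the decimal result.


110100100011111011101010001110 + 1011110100001000011001100011111 = 10010011000100111110110110101101 = 2467556781

2467556781


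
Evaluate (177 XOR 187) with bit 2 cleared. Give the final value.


Step 1: 177 ^ 187 = 10
Step 2: 10 & ~(1 << 2) = 10

10


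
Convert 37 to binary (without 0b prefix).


37 = 100101 in binary

100101


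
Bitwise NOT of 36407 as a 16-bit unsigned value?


~0b1000111000110111 = 0b111000111001000 = 29128 (16-bit unsigned)

29128


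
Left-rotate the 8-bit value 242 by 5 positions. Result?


Rotate 0b11110010 left by 5 (8-bit) = 0b1011110 = 94

94


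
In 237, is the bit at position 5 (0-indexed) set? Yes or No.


0b11101101, bit 5 = 1. Yes

Yes


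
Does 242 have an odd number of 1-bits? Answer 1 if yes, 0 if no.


0b11110010 has 5 ones => parity 1

1


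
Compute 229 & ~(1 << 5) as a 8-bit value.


229 & ~(1 << 5) = 197

197


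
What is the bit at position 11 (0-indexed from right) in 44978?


0b1010111110110010, position 11 = 1

1
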